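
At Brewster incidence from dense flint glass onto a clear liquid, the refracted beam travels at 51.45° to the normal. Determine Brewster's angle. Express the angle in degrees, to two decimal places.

θ_B ≈ 38.55°

Brewster's condition makes the reflected and refracted beams perpendicular: θ_B + θ_t = 90°.
So θ_B = 90° − θ_t = 90° − 51.45° = 38.55°.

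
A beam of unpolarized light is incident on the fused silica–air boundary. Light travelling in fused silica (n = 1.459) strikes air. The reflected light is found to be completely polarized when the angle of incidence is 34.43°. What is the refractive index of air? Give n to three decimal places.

Full polarization of the reflected beam means tan θ_B = n₂/n₁, where n₁ is the incident medium (fused silica).
n₂ = n₁ tan θ_B = 1.459 × tan 34.43° = 1.000.

n ≈ 1.000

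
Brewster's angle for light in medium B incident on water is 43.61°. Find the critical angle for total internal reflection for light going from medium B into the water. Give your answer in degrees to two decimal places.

θ_c ≈ 72.29°

tan θ_B = n₂/n₁ = tan 43.61° = 0.9526.
Total internal reflection: sin θ_c = n₂/n₁ = 0.9526.
θ_c = arcsin(0.9526) = 72.29°.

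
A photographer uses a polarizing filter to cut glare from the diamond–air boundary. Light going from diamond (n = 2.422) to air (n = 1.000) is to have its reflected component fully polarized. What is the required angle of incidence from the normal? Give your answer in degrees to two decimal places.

θ_B ≈ 22.43°

Here n₂/n₁ = 1.000/2.422 = 0.4129, and Brewster's law gives tan θ_B = n₂/n₁.
So θ_B = arctan 0.4129 = 22.43°.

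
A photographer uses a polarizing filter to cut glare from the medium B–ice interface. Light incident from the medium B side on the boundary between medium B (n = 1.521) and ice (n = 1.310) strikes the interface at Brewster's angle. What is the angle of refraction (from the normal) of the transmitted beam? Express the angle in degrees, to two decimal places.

θ_t ≈ 49.26°

θ_B = arctan(n₂/n₁) = arctan(1.310/1.521) = 40.74°.
Since θ_B + θ_t = 90° at Brewster incidence, θ_t = 90° − 40.74° = 49.26°.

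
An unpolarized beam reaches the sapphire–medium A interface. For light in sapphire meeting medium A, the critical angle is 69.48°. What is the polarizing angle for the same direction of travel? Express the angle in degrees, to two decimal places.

θ_B ≈ 43.12°

n₂/n₁ = sin θ_c = sin 69.48° = 0.9365.
tan θ_B equals the same ratio, so θ_B = arctan(0.9365) = 43.12°.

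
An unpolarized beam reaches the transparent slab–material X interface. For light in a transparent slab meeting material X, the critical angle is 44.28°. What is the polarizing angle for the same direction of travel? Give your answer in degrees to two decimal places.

At the critical angle sin θ_c = n₂/n₁, giving n₂/n₁ = sin 44.28° = 0.6982.
Then tan θ_B = n₂/n₁ = 0.6982, so θ_B = arctan 0.6982 = 34.92°.

θ_B ≈ 34.92°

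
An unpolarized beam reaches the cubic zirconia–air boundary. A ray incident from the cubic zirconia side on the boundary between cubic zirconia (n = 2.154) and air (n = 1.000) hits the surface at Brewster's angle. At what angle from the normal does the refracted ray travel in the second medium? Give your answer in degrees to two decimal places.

θ_B = arctan(n₂/n₁) = arctan(1.000/2.154) = 24.90°.
The refracted ray is perpendicular to the reflected ray, so θ_t = 90° − θ_B = 65.10°.

θ_t ≈ 65.10°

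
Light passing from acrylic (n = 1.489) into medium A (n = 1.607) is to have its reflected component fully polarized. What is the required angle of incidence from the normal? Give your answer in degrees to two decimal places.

θ_B ≈ 47.18°

At Brewster's angle the reflected and refracted rays are perpendicular, which with Snell's law gives tan θ_B = n₂/n₁.
Here n₂/n₁ = 1.607/1.489 = 1.0792, and Brewster's law gives tan θ_B = n₂/n₁. Taking the arctangent, θ_B = 47.18°.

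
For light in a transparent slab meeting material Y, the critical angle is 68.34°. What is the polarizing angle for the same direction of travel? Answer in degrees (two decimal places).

At the critical angle sin θ_c = n₂/n₁, giving n₂/n₁ = sin 68.34° = 0.9294.
Then tan θ_B = n₂/n₁ = 0.9294, so θ_B = arctan 0.9294 = 42.90°.

θ_B ≈ 42.90°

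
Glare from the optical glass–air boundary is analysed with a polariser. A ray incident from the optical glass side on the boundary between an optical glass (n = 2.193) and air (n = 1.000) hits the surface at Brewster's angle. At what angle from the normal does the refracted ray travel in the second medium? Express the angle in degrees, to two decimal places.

θ_B = arctan(n₂/n₁) = arctan(1.000/2.193) = 24.51°.
At Brewster's angle the reflected and refracted rays are perpendicular, so θ_t = 90° − θ_B = 90° − 24.51° = 65.49°.

θ_t ≈ 65.49°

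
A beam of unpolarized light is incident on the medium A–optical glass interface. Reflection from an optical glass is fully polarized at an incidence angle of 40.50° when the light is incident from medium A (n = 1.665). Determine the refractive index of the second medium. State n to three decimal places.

Full polarization of the reflected beam means tan θ_B = n₂/n₁, where n₁ is the incident medium (medium A).
n₂ = n₁ tan θ_B = 1.665 × tan 40.50° = 1.422.

n ≈ 1.422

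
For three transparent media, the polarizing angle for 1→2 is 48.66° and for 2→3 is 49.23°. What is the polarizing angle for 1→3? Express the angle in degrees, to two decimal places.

θ_B ≈ 52.82°

tan θ_B(1→2) = n₂/n₁ = tan 48.66° = 1.1367.
tan θ_B(2→3) = n₃/n₂ = tan 49.23° = 1.1597.
Multiplying, n₃/n₁ = 1.1367 × 1.1597 = 1.3182, and θ_B(1→3) = arctan 1.3182 = 52.82°.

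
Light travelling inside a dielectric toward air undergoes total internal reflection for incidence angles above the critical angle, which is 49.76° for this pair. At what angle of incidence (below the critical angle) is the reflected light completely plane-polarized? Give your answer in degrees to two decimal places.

n₂/n₁ = sin θ_c = sin 49.76° = 0.7633.
tan θ_B equals the same ratio, so θ_B = arctan(0.7633) = 37.36°.

θ_B ≈ 37.36°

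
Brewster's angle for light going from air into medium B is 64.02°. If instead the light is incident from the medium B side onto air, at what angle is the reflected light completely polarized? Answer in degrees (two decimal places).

θ_B' ≈ 25.98°

The two Brewster angles are complementary: θ_B' = 90° − θ_B = 90° − 64.02° = 25.98°.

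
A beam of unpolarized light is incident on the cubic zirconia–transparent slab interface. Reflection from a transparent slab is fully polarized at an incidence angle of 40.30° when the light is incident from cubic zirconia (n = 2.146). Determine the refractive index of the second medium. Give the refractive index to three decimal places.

Full polarization of the reflected beam means tan θ_B = n₂/n₁, where n₁ is the incident medium (cubic zirconia).
n₂ = n₁ tan θ_B = 2.146 × tan 40.30° = 1.820.

n ≈ 1.820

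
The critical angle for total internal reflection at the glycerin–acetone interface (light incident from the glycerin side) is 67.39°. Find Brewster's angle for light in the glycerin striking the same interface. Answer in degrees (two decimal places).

θ_B ≈ 42.71°

At the critical angle sin θ_c = n₂/n₁, giving n₂/n₁ = sin 67.39° = 0.9231.
Then tan θ_B = n₂/n₁ = 0.9231, so θ_B = arctan 0.9231 = 42.71°.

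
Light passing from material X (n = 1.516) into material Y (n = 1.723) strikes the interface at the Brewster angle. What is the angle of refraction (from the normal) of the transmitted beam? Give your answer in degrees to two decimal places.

θ_t ≈ 41.34°

θ_B = arctan(n₂/n₁) = arctan(1.723/1.516) = 48.66°.
At Brewster's angle the reflected and refracted rays are perpendicular, so θ_t = 90° − θ_B = 90° − 48.66° = 41.34°.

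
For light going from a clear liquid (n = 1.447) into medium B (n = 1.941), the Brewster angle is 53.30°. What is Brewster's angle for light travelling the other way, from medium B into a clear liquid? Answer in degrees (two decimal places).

θ_B' ≈ 36.70°

Reversing the direction swaps n₁ and n₂, so tan θ_B' = 1/tan θ_B and θ_B' = 90° − θ_B.
Hence θ_B' = 90° − 53.30° = 36.70°.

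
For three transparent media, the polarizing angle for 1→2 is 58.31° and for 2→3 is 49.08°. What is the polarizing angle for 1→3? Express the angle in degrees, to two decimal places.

θ_B ≈ 61.85°

Each Brewster angle gives a ratio: n₂/n₁ = tan 58.31° = 1.6198, n₃/n₂ = tan 49.08° = 1.1536.
So n₃/n₁ = (n₂/n₁)(n₃/n₂) = 1.6198 × 1.1536 = 1.8686.
θ_B(1→3) = arctan(1.8686) = 61.85°.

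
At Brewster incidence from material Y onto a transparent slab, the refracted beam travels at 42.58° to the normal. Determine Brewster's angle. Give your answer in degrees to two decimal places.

θ_B ≈ 47.42°

Since the reflected and refracted rays are at right angles at the polarizing angle, θ_B + θ_t = 90°.
θ_B = 90° − 42.58° = 47.42°.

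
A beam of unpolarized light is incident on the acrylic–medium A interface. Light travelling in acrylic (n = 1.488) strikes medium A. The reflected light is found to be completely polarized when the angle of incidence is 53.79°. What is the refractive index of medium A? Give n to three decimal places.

n ≈ 2.032

Brewster's law: tan θ_B = n₂/n₁ (light incident in acrylic, refracted into medium A).
n₂ = n₁ tan θ_B = 1.488 × tan 53.79° = 2.032.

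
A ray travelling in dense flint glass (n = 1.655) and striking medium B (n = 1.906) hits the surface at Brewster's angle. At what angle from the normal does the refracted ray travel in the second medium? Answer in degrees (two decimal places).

First find Brewster's angle: tan θ_B = 1.906/1.655 = 1.1517, giving θ_B = 49.03°.
At Brewster's angle the reflected and refracted rays are perpendicular, so θ_t = 90° − θ_B = 90° − 49.03° = 40.97°.

θ_t ≈ 40.97°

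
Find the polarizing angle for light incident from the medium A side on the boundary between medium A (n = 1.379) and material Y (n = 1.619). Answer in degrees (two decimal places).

θ_B ≈ 49.58°

At Brewster's angle the reflected and refracted rays are perpendicular, which with Snell's law gives tan θ_B = n₂/n₁.
Here n₂/n₁ = 1.619/1.379 = 1.1740, and Brewster's law gives tan θ_B = n₂/n₁.
So θ_B = arctan 1.1740 = 49.58°.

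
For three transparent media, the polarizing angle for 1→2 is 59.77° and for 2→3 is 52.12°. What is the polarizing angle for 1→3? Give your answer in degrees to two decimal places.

θ_B ≈ 65.61°

n₂/n₁ = tan 59.77° = 1.7161 and n₃/n₂ = tan 52.12° = 1.2855.
n₃/n₁ = 2.2060. Then tan θ_B(1→3) = n₃/n₁, so θ_B(1→3) = arctan(2.2060) = 65.61°.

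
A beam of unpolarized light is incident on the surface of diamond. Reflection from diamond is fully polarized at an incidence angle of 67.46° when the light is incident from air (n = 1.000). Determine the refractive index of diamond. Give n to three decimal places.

n ≈ 2.409

At Brewster's angle, tan θ_B = n₂/n₁ with n₁ on the incident side (air) and n₂ on the transmitted side (diamond).
n₂ = n₁ tan θ_B = 1.000 × tan 67.46° = 2.409.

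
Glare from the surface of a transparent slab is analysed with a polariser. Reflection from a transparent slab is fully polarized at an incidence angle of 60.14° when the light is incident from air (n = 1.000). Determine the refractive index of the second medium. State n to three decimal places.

At Brewster's angle, tan θ_B = n₂/n₁ with n₁ on the incident side (air) and n₂ on the transmitted side (a transparent slab).
n₂ = n₁ tan θ_B = 1.000 × tan 60.14° = 1.742.

n ≈ 1.742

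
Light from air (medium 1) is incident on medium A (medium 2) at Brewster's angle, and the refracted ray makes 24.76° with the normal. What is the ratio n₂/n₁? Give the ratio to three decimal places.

n₂/n₁ ≈ 2.168

At Brewster incidence θ_B = 90° − θ_t = 90° − 24.76° = 65.24°.
Then n₂/n₁ = tan θ_B = tan 65.24° = 2.168.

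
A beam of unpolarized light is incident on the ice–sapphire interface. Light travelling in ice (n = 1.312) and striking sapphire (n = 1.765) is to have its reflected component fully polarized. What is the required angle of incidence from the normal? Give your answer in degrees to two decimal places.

The reflected p-component vanishes when tan θ_B = n₂/n₁.
Brewster's condition: tan θ_B = n₂/n₁ = 1.765/1.312 = 1.3453.
So θ_B = arctan 1.3453 = 53.37°.

θ_B ≈ 53.37°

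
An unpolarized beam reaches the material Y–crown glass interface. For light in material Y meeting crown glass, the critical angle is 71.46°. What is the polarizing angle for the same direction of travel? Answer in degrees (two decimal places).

n₂/n₁ = sin θ_c = sin 71.46° = 0.9481.
tan θ_B equals the same ratio, so θ_B = arctan(0.9481) = 43.47°.

θ_B ≈ 43.47°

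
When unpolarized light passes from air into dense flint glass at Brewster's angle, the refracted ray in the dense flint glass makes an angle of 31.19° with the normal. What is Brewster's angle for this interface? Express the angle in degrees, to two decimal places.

θ_B ≈ 58.81°

Since the reflected and refracted rays are at right angles at the polarizing angle, θ_B + θ_t = 90°.
θ_B = 90° − 31.19° = 58.81°.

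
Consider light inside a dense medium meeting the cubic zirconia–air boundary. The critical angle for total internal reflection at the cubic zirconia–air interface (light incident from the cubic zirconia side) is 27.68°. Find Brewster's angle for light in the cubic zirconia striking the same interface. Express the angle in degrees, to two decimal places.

θ_B ≈ 24.92°

At the critical angle sin θ_c = n₂/n₁, giving n₂/n₁ = sin 27.68° = 0.4645.
Then tan θ_B = n₂/n₁ = 0.4645, so θ_B = arctan 0.4645 = 24.92°.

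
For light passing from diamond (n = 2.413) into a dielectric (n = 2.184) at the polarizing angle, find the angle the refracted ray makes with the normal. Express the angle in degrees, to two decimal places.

tan θ_B = n₂/n₁ = 2.184/2.413 = 0.9051, so θ_B = 42.15°.
At Brewster's angle the reflected and refracted rays are perpendicular, so θ_t = 90° − θ_B = 90° − 42.15° = 47.85°.

θ_t ≈ 47.85°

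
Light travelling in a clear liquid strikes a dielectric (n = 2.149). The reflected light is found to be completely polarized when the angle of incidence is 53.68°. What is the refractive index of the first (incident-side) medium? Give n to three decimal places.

n ≈ 1.580

Brewster's law: tan θ_B = n₂/n₁ (light incident in a clear liquid, refracted into a dielectric).
n₁ = n₂ / tan θ_B = 2.149 / tan 53.68° = 1.580.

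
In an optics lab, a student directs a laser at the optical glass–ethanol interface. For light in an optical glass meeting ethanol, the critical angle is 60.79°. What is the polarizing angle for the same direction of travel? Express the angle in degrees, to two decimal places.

θ_B ≈ 41.12°

sin θ_c = n₂/n₁, so n₂/n₁ = sin 60.79° = 0.8728.
Brewster: tan θ_B = n₂/n₁ = 0.8728.
θ_B = arctan(0.8728) = 41.12°.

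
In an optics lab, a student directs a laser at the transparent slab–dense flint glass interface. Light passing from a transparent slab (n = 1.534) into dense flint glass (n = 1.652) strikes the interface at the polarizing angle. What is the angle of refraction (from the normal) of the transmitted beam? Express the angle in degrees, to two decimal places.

First find Brewster's angle: tan θ_B = 1.652/1.534 = 1.0769, giving θ_B = 47.12°.
Since θ_B + θ_t = 90° at Brewster incidence, θ_t = 90° − 47.12° = 42.88°.

θ_t ≈ 42.88°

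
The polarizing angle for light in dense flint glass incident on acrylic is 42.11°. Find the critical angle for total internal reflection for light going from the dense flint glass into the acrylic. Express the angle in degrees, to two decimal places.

n₂/n₁ = tan 42.11° = 0.9039; the critical angle satisfies sin θ_c = n₂/n₁.
θ_c = arcsin(0.9039) = 64.67°.

θ_c ≈ 64.67°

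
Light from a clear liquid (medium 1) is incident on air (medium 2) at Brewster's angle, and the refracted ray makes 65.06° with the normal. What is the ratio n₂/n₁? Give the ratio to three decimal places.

At Brewster incidence θ_B = 90° − θ_t = 90° − 65.06° = 24.94°.
tan θ_B = n₂/n₁, so n₂/n₁ = tan 24.94° = 0.465.

n₂/n₁ ≈ 0.465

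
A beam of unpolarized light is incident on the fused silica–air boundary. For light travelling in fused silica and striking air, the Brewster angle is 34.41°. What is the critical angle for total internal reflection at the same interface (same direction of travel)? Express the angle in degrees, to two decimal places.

θ_c ≈ 43.23°

From Brewster, n₂/n₁ = tan θ_B = tan 34.41° = 0.6850.
Then sin θ_c = n₂/n₁ = 0.6850, so θ_c = arcsin 0.6850 = 43.23°.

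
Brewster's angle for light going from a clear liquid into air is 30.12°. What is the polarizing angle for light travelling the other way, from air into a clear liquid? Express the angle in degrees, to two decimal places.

tan θ_B' = n₁/n₂ = 1/tan θ_B, so θ_B' = 90° − θ_B.
θ_B' = 90° − 30.12° = 59.88°.

θ_B' ≈ 59.88°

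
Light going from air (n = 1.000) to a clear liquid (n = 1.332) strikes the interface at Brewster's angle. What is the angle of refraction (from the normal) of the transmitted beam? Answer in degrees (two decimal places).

θ_t ≈ 36.90°

θ_B = arctan(n₂/n₁) = arctan(1.332/1.000) = 53.10°.
The refracted ray is perpendicular to the reflected ray, so θ_t = 90° − θ_B = 36.90°.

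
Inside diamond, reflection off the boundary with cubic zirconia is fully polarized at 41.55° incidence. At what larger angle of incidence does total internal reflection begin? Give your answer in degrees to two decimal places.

n₂/n₁ = tan 41.55° = 0.8863; the critical angle satisfies sin θ_c = n₂/n₁.
θ_c = arcsin(0.8863) = 62.41°.

θ_c ≈ 62.41°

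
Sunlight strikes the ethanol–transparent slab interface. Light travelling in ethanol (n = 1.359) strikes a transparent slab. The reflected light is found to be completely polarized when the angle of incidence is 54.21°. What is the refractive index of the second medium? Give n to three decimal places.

Brewster's law: tan θ_B = n₂/n₁ (light incident in ethanol, refracted into a transparent slab).
n₂ = n₁ tan θ_B = 1.359 × tan 54.21° = 1.885.

n ≈ 1.885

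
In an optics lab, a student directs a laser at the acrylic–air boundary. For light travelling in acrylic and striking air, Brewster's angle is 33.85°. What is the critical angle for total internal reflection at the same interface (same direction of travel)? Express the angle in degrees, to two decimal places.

θ_c ≈ 42.12°

n₂/n₁ = tan 33.85° = 0.6707; the critical angle satisfies sin θ_c = n₂/n₁.
θ_c = arcsin(0.6707) = 42.12°.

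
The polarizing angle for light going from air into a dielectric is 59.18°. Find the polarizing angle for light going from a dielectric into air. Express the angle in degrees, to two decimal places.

The two Brewster angles are complementary: θ_B' = 90° − θ_B = 90° − 59.18° = 30.82°.

θ_B' ≈ 30.82°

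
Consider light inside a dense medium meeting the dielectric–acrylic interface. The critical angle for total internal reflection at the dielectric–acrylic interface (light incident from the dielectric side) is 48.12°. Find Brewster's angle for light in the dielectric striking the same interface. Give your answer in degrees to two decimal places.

θ_B ≈ 36.67°

sin θ_c = n₂/n₁, so n₂/n₁ = sin 48.12° = 0.7445.
Brewster: tan θ_B = n₂/n₁ = 0.7445.
θ_B = arctan(0.7445) = 36.67°.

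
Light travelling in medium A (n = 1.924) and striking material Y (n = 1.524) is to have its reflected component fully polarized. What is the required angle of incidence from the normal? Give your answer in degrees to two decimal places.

tan θ_B = n₂/n₁ = 1.524/1.924 = 0.7921. Taking the arctangent, θ_B = 38.38°.

θ_B ≈ 38.38°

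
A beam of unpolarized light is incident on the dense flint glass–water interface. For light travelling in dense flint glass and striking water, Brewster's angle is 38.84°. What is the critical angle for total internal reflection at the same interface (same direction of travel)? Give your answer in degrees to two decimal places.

n₂/n₁ = tan 38.84° = 0.8052; the critical angle satisfies sin θ_c = n₂/n₁.
θ_c = arcsin(0.8052) = 53.63°.

θ_c ≈ 53.63°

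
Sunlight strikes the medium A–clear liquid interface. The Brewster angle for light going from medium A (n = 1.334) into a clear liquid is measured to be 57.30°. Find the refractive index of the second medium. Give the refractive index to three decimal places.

n ≈ 2.078

Full polarization of the reflected beam means tan θ_B = n₂/n₁, where n₁ is the incident medium (medium A).
n₂ = n₁ tan θ_B = 1.334 × tan 57.30° = 2.078.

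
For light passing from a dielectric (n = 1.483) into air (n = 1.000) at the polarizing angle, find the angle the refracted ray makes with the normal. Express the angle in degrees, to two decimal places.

θ_t ≈ 56.01°

First find Brewster's angle: tan θ_B = 1.000/1.483 = 0.6743, giving θ_B = 33.99°.
Since θ_B + θ_t = 90° at Brewster incidence, θ_t = 90° − 33.99° = 56.01°.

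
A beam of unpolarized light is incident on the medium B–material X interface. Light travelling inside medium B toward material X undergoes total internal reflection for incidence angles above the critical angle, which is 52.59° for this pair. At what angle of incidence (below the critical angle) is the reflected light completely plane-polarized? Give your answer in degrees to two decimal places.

sin θ_c = n₂/n₁, so n₂/n₁ = sin 52.59° = 0.7943.
Brewster: tan θ_B = n₂/n₁ = 0.7943.
θ_B = arctan(0.7943) = 38.46°.

θ_B ≈ 38.46°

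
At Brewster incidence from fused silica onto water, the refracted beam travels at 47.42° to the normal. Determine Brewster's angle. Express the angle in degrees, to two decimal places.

θ_B ≈ 42.58°

Since the reflected and refracted rays are at right angles at the polarizing angle, θ_B + θ_t = 90°.
θ_B = 90° − 47.42° = 42.58°.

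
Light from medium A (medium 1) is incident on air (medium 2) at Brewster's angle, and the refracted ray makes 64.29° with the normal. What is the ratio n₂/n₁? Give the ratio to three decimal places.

θ_B + θ_t = 90°, so θ_B = 90° − 64.29° = 25.71°.
Then n₂/n₁ = tan θ_B = tan 25.71° = 0.481.

n₂/n₁ ≈ 0.481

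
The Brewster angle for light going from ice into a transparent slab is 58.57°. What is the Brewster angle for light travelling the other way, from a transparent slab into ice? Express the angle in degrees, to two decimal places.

θ_B' ≈ 31.43°

tan θ_B' = n₁/n₂ = 1/tan θ_B, so θ_B' = 90° − θ_B.
θ_B' = 90° − 58.57° = 31.43°.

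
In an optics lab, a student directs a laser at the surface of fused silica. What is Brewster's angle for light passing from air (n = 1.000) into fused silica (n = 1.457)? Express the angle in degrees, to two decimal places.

The reflected p-component vanishes when tan θ_B = n₂/n₁.
Brewster's condition: tan θ_B = n₂/n₁ = 1.457/1.000 = 1.4570.
θ_B = arctan(1.4570) = 55.54°.

θ_B ≈ 55.54°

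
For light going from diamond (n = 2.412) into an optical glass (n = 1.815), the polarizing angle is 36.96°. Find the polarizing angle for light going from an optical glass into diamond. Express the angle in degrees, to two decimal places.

The two Brewster angles are complementary: θ_B' = 90° − θ_B = 90° − 36.96° = 53.04°.

θ_B' ≈ 53.04°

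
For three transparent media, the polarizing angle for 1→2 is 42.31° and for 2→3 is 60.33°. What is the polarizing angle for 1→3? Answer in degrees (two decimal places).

n₂/n₁ = tan 42.31° = 0.9102 and n₃/n₂ = tan 60.33° = 1.7553.
Multiplying, n₃/n₁ = 0.9102 × 1.7553 = 1.5978, and θ_B(1→3) = arctan 1.5978 = 57.96°.

θ_B ≈ 57.96°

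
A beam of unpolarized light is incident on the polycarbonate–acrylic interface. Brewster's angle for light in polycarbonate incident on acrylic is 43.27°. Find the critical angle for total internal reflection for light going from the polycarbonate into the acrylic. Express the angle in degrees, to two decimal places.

n₂/n₁ = tan 43.27° = 0.9414; the critical angle satisfies sin θ_c = n₂/n₁.
θ_c = arcsin(0.9414) = 70.28°.

θ_c ≈ 70.28°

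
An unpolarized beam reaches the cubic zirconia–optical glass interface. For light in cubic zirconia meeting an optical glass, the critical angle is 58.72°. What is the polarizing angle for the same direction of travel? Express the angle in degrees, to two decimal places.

At the critical angle sin θ_c = n₂/n₁, giving n₂/n₁ = sin 58.72° = 0.8546.
Then tan θ_B = n₂/n₁ = 0.8546, so θ_B = arctan 0.8546 = 40.52°.

θ_B ≈ 40.52°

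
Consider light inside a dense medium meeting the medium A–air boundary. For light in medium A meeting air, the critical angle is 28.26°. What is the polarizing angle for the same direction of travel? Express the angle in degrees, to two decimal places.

θ_B ≈ 25.34°

sin θ_c = n₂/n₁, so n₂/n₁ = sin 28.26° = 0.4735.
Brewster: tan θ_B = n₂/n₁ = 0.4735.
θ_B = arctan(0.4735) = 25.34°.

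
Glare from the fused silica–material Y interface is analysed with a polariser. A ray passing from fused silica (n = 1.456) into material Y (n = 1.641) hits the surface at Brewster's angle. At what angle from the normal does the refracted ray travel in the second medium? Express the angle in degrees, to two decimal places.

θ_t ≈ 41.58°

First find Brewster's angle: tan θ_B = 1.641/1.456 = 1.1271, giving θ_B = 48.42°.
The refracted ray is perpendicular to the reflected ray, so θ_t = 90° − θ_B = 41.58°.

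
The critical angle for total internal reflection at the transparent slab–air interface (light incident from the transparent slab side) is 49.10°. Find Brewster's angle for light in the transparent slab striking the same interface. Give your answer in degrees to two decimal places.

At the critical angle sin θ_c = n₂/n₁, giving n₂/n₁ = sin 49.10° = 0.7559.
Then tan θ_B = n₂/n₁ = 0.7559, so θ_B = arctan 0.7559 = 37.08°.

θ_B ≈ 37.08°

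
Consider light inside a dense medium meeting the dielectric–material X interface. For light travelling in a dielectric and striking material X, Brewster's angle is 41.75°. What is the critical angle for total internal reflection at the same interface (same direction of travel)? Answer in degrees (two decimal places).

From Brewster, n₂/n₁ = tan θ_B = tan 41.75° = 0.8925.
Then sin θ_c = n₂/n₁ = 0.8925, so θ_c = arcsin 0.8925 = 63.19°.

θ_c ≈ 63.19°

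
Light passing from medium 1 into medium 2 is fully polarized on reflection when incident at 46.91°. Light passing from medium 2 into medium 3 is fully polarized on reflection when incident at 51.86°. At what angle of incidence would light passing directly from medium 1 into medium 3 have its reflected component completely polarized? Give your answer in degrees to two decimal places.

tan θ_B(1→2) = n₂/n₁ = tan 46.91° = 1.0690.
tan θ_B(2→3) = n₃/n₂ = tan 51.86° = 1.2735.
So n₃/n₁ = (n₂/n₁)(n₃/n₂) = 1.0690 × 1.2735 = 1.3614.
θ_B(1→3) = arctan(1.3614) = 53.70°.

θ_B ≈ 53.70°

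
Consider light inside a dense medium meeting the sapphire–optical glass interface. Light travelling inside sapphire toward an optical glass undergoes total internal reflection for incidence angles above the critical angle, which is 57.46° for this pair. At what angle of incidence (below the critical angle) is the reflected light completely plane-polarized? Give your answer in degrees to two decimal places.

n₂/n₁ = sin θ_c = sin 57.46° = 0.8430.
tan θ_B equals the same ratio, so θ_B = arctan(0.8430) = 40.13°.

θ_B ≈ 40.13°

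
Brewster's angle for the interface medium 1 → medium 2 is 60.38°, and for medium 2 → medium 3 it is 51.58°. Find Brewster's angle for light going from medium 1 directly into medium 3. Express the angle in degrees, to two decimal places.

tan θ_B(1→2) = n₂/n₁ = tan 60.38° = 1.7589.
tan θ_B(2→3) = n₃/n₂ = tan 51.58° = 1.2608.
Multiplying, n₃/n₁ = 1.7589 × 1.2608 = 2.2176, and θ_B(1→3) = arctan 2.2176 = 65.73°.

θ_B ≈ 65.73°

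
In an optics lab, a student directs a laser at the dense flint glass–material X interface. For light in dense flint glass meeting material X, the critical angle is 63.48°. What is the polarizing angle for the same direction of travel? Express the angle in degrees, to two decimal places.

θ_B ≈ 41.82°

sin θ_c = n₂/n₁, so n₂/n₁ = sin 63.48° = 0.8948.
Brewster: tan θ_B = n₂/n₁ = 0.8948.
θ_B = arctan(0.8948) = 41.82°.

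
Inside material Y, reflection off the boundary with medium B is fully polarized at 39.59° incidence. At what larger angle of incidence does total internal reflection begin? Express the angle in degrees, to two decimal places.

θ_c ≈ 55.79°

n₂/n₁ = tan 39.59° = 0.8270; the critical angle satisfies sin θ_c = n₂/n₁.
θ_c = arcsin(0.8270) = 55.79°.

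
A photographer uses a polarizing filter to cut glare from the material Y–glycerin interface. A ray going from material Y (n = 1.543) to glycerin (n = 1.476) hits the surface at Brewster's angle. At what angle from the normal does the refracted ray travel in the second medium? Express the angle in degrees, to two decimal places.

θ_t ≈ 46.27°

θ_B = arctan(n₂/n₁) = arctan(1.476/1.543) = 43.73°.
At Brewster's angle the reflected and refracted rays are perpendicular, so θ_t = 90° − θ_B = 90° − 43.73° = 46.27°.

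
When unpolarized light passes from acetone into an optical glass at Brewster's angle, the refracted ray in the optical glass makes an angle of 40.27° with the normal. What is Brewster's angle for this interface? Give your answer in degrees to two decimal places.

θ_B ≈ 49.73°

At Brewster's angle the reflected and refracted rays are perpendicular, so θ_B + θ_t = 90°.
So θ_B = 90° − θ_t = 90° − 40.27° = 49.73°.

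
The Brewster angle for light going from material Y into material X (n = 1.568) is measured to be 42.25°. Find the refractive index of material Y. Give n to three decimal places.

Full polarization of the reflected beam means tan θ_B = n₂/n₁, where n₁ is the incident medium (material Y).
n₁ = n₂ / tan θ_B = 1.568 / tan 42.25° = 1.726.

n ≈ 1.726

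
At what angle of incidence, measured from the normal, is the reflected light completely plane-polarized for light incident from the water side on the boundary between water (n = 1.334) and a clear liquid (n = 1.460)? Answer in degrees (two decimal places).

θ_B ≈ 47.58°

At Brewster's angle the reflected and refracted rays are perpendicular, which with Snell's law gives tan θ_B = n₂/n₁.
Here n₂/n₁ = 1.460/1.334 = 1.0945, and Brewster's law gives tan θ_B = n₂/n₁. Taking the arctangent, θ_B = 47.58°.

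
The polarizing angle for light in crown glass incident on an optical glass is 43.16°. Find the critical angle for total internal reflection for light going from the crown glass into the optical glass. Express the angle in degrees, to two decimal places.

n₂/n₁ = tan 43.16° = 0.9377; the critical angle satisfies sin θ_c = n₂/n₁.
θ_c = arcsin(0.9377) = 69.68°.

θ_c ≈ 69.68°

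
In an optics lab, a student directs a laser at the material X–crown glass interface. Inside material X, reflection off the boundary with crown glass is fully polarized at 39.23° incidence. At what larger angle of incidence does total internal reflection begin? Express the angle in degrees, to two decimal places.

θ_c ≈ 54.73°

From Brewster, n₂/n₁ = tan θ_B = tan 39.23° = 0.8165.
Then sin θ_c = n₂/n₁ = 0.8165, so θ_c = arcsin 0.8165 = 54.73°.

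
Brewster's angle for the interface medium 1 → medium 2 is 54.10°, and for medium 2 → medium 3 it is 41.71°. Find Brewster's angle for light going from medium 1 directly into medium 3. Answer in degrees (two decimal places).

tan θ_B(1→2) = n₂/n₁ = tan 54.10° = 1.3814.
tan θ_B(2→3) = n₃/n₂ = tan 41.71° = 0.8913.
n₃/n₁ = 1.2313. Then tan θ_B(1→3) = n₃/n₁, so θ_B(1→3) = arctan(1.2313) = 50.92°.

θ_B ≈ 50.92°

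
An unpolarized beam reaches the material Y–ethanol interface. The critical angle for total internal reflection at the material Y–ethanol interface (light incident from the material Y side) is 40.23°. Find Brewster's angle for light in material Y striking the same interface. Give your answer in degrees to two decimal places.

sin θ_c = n₂/n₁, so n₂/n₁ = sin 40.23° = 0.6459.
Brewster: tan θ_B = n₂/n₁ = 0.6459.
θ_B = arctan(0.6459) = 32.86°.

θ_B ≈ 32.86°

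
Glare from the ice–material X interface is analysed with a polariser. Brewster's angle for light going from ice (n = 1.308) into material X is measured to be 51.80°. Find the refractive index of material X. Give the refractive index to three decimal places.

n ≈ 1.662

At Brewster's angle, tan θ_B = n₂/n₁ with n₁ on the incident side (ice) and n₂ on the transmitted side (material X).
n₂ = n₁ tan θ_B = 1.308 × tan 51.80° = 1.662.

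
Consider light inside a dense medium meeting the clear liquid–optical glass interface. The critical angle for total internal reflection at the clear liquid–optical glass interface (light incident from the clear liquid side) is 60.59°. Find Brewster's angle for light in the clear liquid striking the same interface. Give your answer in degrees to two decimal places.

θ_B ≈ 41.06°

At the critical angle sin θ_c = n₂/n₁, giving n₂/n₁ = sin 60.59° = 0.8711.
Then tan θ_B = n₂/n₁ = 0.8711, so θ_B = arctan 0.8711 = 41.06°.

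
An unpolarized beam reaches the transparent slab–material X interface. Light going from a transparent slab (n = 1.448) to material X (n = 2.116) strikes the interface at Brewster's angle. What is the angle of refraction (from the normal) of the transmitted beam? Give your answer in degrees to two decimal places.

First find Brewster's angle: tan θ_B = 2.116/1.448 = 1.4613, giving θ_B = 55.62°.
Since θ_B + θ_t = 90° at Brewster incidence, θ_t = 90° − 55.62° = 34.38°.

θ_t ≈ 34.38°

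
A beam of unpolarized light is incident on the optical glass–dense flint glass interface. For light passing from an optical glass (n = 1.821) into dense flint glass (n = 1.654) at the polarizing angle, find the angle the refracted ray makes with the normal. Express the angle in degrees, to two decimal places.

First find Brewster's angle: tan θ_B = 1.654/1.821 = 0.9083, giving θ_B = 42.25°.
At Brewster's angle the reflected and refracted rays are perpendicular, so θ_t = 90° − θ_B = 90° − 42.25° = 47.75°.

θ_t ≈ 47.75°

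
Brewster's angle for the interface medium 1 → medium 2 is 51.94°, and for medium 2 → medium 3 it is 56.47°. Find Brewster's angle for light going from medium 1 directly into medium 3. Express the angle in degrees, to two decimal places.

θ_B ≈ 62.58°

n₂/n₁ = tan 51.94° = 1.2772 and n₃/n₂ = tan 56.47° = 1.5091.
n₃/n₁ = 1.9274. Then tan θ_B(1→3) = n₃/n₁, so θ_B(1→3) = arctan(1.9274) = 62.58°.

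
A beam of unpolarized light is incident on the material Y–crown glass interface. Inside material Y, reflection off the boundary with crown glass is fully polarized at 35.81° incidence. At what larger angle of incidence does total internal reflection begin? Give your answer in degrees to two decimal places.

θ_c ≈ 46.18°

tan θ_B = n₂/n₁ = tan 35.81° = 0.7215.
Total internal reflection: sin θ_c = n₂/n₁ = 0.7215.
θ_c = arcsin(0.7215) = 46.18°.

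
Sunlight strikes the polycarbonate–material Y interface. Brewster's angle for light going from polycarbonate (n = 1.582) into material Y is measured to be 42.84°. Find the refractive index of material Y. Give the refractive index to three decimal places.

n ≈ 1.467

At Brewster's angle, tan θ_B = n₂/n₁ with n₁ on the incident side (polycarbonate) and n₂ on the transmitted side (material Y).
n₂ = n₁ tan θ_B = 1.582 × tan 42.84° = 1.467.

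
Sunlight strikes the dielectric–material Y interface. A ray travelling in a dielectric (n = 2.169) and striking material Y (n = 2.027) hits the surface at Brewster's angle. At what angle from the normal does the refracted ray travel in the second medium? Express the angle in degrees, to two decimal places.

θ_t ≈ 46.94°

θ_B = arctan(n₂/n₁) = arctan(2.027/2.169) = 43.06°.
Since θ_B + θ_t = 90° at Brewster incidence, θ_t = 90° − 43.06° = 46.94°.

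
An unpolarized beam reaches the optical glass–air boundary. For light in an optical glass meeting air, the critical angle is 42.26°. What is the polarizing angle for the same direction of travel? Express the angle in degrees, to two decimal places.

θ_B ≈ 33.92°

sin θ_c = n₂/n₁, so n₂/n₁ = sin 42.26° = 0.6725.
Brewster: tan θ_B = n₂/n₁ = 0.6725.
θ_B = arctan(0.6725) = 33.92°.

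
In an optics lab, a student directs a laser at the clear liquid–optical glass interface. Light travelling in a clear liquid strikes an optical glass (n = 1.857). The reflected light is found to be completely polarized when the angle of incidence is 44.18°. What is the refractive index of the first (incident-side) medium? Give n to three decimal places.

Full polarization of the reflected beam means tan θ_B = n₂/n₁, where n₁ is the incident medium (a clear liquid).
n₁ = n₂ / tan θ_B = 1.857 / tan 44.18° = 1.911.

n ≈ 1.911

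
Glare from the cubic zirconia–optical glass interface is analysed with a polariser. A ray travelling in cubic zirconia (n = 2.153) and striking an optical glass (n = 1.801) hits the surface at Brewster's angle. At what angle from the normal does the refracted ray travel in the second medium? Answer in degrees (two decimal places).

θ_t ≈ 50.09°

First find Brewster's angle: tan θ_B = 1.801/2.153 = 0.8365, giving θ_B = 39.91°.
The refracted ray is perpendicular to the reflected ray, so θ_t = 90° − θ_B = 50.09°.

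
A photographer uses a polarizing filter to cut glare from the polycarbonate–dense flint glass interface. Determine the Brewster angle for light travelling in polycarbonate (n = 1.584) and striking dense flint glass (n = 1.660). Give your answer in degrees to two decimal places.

Brewster's condition: tan θ_B = n₂/n₁ = 1.660/1.584 = 1.0480. Taking the arctangent, θ_B = 46.34°.

θ_B ≈ 46.34°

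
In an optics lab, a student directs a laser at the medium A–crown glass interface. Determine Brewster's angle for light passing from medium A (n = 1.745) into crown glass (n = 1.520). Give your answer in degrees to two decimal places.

θ_B ≈ 41.06°

Here n₂/n₁ = 1.520/1.745 = 0.8711, and Brewster's law gives tan θ_B = n₂/n₁.
θ_B = arctan(0.8711) = 41.06°.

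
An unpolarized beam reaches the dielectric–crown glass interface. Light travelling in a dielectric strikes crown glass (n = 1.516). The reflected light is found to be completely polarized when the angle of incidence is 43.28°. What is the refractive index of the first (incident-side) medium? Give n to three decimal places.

Brewster's law: tan θ_B = n₂/n₁ (light incident in a dielectric, refracted into crown glass).
n₁ = n₂ / tan θ_B = 1.516 / tan 43.28° = 1.610.

n ≈ 1.610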